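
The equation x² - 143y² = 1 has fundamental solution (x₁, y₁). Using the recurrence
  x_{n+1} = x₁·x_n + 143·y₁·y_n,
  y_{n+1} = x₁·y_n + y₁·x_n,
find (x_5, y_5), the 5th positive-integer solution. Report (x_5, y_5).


Step 1: Find the fundamental solution (x₁, y₁) of x² - 143y² = 1.
  Expand √143 as a continued fraction. a₀ = ⌊√143⌋ = 11; iterate m_{k+1} = d_k·a_k − m_k, d_{k+1} = (143 − m_{k+1}²)/d_k, a_{k+1} = ⌊(a₀ + m_{k+1})/d_{k+1}⌋ (starting m₀ = 0, d₀ = 1), with convergents p_k = a_k·p_{k-1} + p_{k-2}, q_k = a_k·q_{k-1} + q_{k-2} (p₋₁ = 1, q₋₁ = 0):
  k = 0: a₀ = 11; p₀/q₀ = 11/1; p₀² − 143·q₀² = 121 − 143 = -22.
  k = 1: m = 11, d = 22, a = ⌊(11 + 11)/22⌋ = 1; p/q = (1·11 + 1)/(1·1 + 0) = 12/1; p² − 143·q² = 144 − 143 = 1.
  The first convergent with p² − 143·q² = 1 gives the fundamental solution (x₁, y₁) = (12, 1).
Step 2: Apply the recurrence (x_{n+1}, y_{n+1}) = (x₁x_n + 143y₁y_n, x₁y_n + y₁x_n) repeatedly.
  From (x_1, y_1) = (12, 1): x_2 = 12·12 + 143·1·1 = 287; y_2 = 12·1 + 1·12 = 24.
  From (x_2, y_2) = (287, 24): x_3 = 12·287 + 143·1·24 = 6876; y_3 = 12·24 + 1·287 = 575.
  From (x_3, y_3) = (6876, 575): x_4 = 12·6876 + 143·1·575 = 164737; y_4 = 12·575 + 1·6876 = 13776.
  From (x_4, y_4) = (164737, 13776): x_5 = 12·164737 + 143·1·13776 = 3946812; y_5 = 12·13776 + 1·164737 = 330049.
Step 3: Verify x_5² - 143·y_5² = 15577324963344 - 15577324963343 = 1 (should be 1). ✓

(x_1, y_1) = (12, 1); (x_5, y_5) = (3946812, 330049).


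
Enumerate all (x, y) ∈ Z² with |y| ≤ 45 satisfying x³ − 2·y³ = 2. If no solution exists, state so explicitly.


The equation is x³ - 2y³ = 2. For fixed y, x³ = 2·y³ + 2, so a solution requires the RHS to be a perfect cube.
Strategy: iterate y from -45 to 45, compute RHS = 2·y³ + 2, and check whether it is a (positive or negative) perfect cube.
Check small values of y:
  y = 0: RHS = 2 is not a perfect cube.
  y = 1: RHS = 4 is not a perfect cube.
  y = -1: RHS = 0 = (0)³ ⇒ x = 0 works.
  y = 2: RHS = 18 is not a perfect cube.
  y = -2: RHS = -14 is not a perfect cube.
  y = 3: RHS = 56 is not a perfect cube.
  y = -3: RHS = -52 is not a perfect cube.
Continuing the search up to |y| = 45 finds no further solutions beyond those listed.
Collected solutions: (0, -1).

Solutions (with |y| ≤ 45): (0, -1).


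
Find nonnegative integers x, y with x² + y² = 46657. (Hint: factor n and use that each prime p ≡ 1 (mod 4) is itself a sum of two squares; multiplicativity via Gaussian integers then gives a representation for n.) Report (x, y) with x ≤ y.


Step 1: Factor n = 46657 = 13 · 37 · 97.
Step 2: Check the mod-4 condition on each prime factor: 13 ≡ 1 (mod 4), exponent 1; 37 ≡ 1 (mod 4), exponent 1; 97 ≡ 1 (mod 4), exponent 1.
All primes ≡ 3 (mod 4) appear to even exponent (or don't appear), so by the two-squares theorem n IS expressible as a sum of two squares.
Step 3: Build a representation. Here n = 13 · 37 · 97 is a product of primes ≡ 1 (mod 4). Each prime p ≡ 1 (mod 4) is itself a sum of two squares; find a² by testing p − a² for a perfect square:
  13: 13 − 1² = 12, 13 − 2² = 9 = 3² ⇒ 13 = 2² + 3².
  37: 37 − 1² = 36 = 6² ⇒ 37 = 1² + 6².
  97: 97 − 1² = 96, 97 − 2² = 93, 97 − 3² = 88, 97 − 4² = 81 = 9² ⇒ 97 = 4² + 9².
  Combine using the Brahmagupta–Fibonacci identity (a² + b²)(c² + d²) = (ac − bd)² + (ad + bc)² = (ac + bd)² + (ad − bc)²:
  13 · 37 = 481: from (2² + 3²)(1² + 6²), take (2·1 − 3·6, 2·6 + 3·1) = (2 − 18, 12 + 3) = (-16, 15); dropping signs (only squares matter) gives (16, 15); check 16² + 15² = 256 + 225 = 481 ✓.
  481 · 97 = 46657: from (16² + 15²)(4² + 9²), take (16·4 − 15·9, 16·9 + 15·4) = (64 − 135, 144 + 60) = (-71, 204); dropping signs (only squares matter) gives (71, 204); check 71² + 204² = 5041 + 41616 = 46657 ✓.
Step 4: Order so x ≤ y and verify: 71² + 204² = 5041 + 41616 = 46657 = n. ✓

n = 46657 = 71² + 204² (one valid representation with x ≤ y).


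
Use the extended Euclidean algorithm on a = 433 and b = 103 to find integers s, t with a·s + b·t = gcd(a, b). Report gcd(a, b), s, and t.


Euclidean algorithm on (433, 103) — divide until remainder is 0:
  433 = 4 · 103 + 21
  103 = 4 · 21 + 19
  21 = 1 · 19 + 2
  19 = 9 · 2 + 1
  2 = 2 · 1 + 0
gcd(433, 103) = 1.
Track Bezout coefficients alongside the remainders: start with r₀ = 433 = a·1 + b·0 (s = 1, t = 0) and r₁ = 103 = a·0 + b·1 (s = 0, t = 1); each new remainder r_{k+1} = r_{k-1} − q_k·r_k inherits s_{k+1} = s_{k-1} − q_k·s_k, t_{k+1} = t_{k-1} − q_k·t_k, so r_k = a·s_k + b·t_k at every step:
  q = 4: r = 21, s = 1 − 4·0 = 1, t = 0 − 4·1 = -4  (check: 433·1 + 103·(-4) = 21)
  q = 4: r = 19, s = 0 − 4·1 = -4, t = 1 − 4·(-4) = 17  (check: 433·(-4) + 103·17 = 19)
  q = 1: r = 2, s = 1 − 1·(-4) = 5, t = -4 − 1·17 = -21  (check: 433·5 + 103·(-21) = 2)
  q = 9: r = 1, s = -4 − 9·5 = -49, t = 17 − 9·(-21) = 206  (check: 433·(-49) + 103·206 = 1)
The row with r = 1 (the gcd) gives the Bezout coefficients s = -49, t = 206.
Result: 433 · (-49) + 103 · (206) = 1.

gcd(433, 103) = 1; s = -49, t = 206 (check: 433·(-49) + 103·206 = 1).


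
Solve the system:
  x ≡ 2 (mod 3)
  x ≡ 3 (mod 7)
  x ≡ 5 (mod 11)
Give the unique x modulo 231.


Moduli 3, 7, 11 are pairwise coprime; by CRT there is a unique solution modulo M = 3 · 7 · 11 = 231.
Solve pairwise, accumulating the modulus:
  Start with x ≡ 2 (mod 3).
  Combine with x ≡ 3 (mod 7): since gcd(3, 7) = 1, we get a unique residue mod 21.
    Write x = 2 + 3·t and substitute into x ≡ 3 (mod 7): 3·t ≡ 3 − 2 = 1 (mod 7).
    The inverse of 3 mod 7 is 5 (since 3·5 = 15 = 2·7 + 1), so t ≡ 5·1 = 5 ≡ 5 (mod 7).
    Then x = 2 + 3·5 = 17, valid modulo lcm(3, 7) = 21: x ≡ 17 (mod 21).
  Combine with x ≡ 5 (mod 11): since gcd(21, 11) = 1, we get a unique residue mod 231.
    Write x = 17 + 21·t and substitute into x ≡ 5 (mod 11): 21·t ≡ 5 − 17 = -12 (mod 11).
    Reduce coefficients mod 11: 10·t ≡ 10 (mod 11).
    The inverse of 10 mod 11 is 10 (since 10·10 = 100 = 9·11 + 1), so t ≡ 10·10 = 100 ≡ 1 (mod 11).
    Then x = 17 + 21·1 = 38, valid modulo lcm(21, 11) = 231: x ≡ 38 (mod 231).
Verify: 38 mod 3 = 2 ✓, 38 mod 7 = 3 ✓, 38 mod 11 = 5 ✓.

x ≡ 38 (mod 231).


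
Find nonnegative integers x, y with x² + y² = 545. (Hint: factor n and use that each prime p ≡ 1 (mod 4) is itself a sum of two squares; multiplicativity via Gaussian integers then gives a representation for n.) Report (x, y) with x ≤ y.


Step 1: Factor n = 545 = 5 · 109.
Step 2: Check the mod-4 condition on each prime factor: 5 ≡ 1 (mod 4), exponent 1; 109 ≡ 1 (mod 4), exponent 1.
All primes ≡ 3 (mod 4) appear to even exponent (or don't appear), so by the two-squares theorem n IS expressible as a sum of two squares.
Step 3: Build a representation. Here n = 5 · 109 is a product of primes ≡ 1 (mod 4). Each prime p ≡ 1 (mod 4) is itself a sum of two squares; find a² by testing p − a² for a perfect square:
  5: 5 − 1² = 4 = 2² ⇒ 5 = 1² + 2².
  109: 109 − 1² = 108, 109 − 2² = 105, 109 − 3² = 100 = 10² ⇒ 109 = 3² + 10².
  Combine using the Brahmagupta–Fibonacci identity (a² + b²)(c² + d²) = (ac − bd)² + (ad + bc)² = (ac + bd)² + (ad − bc)²:
  5 · 109 = 545: from (1² + 2²)(3² + 10²), take (1·3 − 2·10, 1·10 + 2·3) = (3 − 20, 10 + 6) = (-17, 16); dropping signs (only squares matter) gives (17, 16); check 17² + 16² = 289 + 256 = 545 ✓.
Step 4: Order so x ≤ y and verify: 16² + 17² = 256 + 289 = 545 = n. ✓

n = 545 = 16² + 17² (one valid representation with x ≤ y).


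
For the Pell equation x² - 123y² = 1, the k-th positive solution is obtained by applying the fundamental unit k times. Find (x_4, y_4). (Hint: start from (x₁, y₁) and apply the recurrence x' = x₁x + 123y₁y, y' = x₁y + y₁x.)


Step 1: Find the fundamental solution (x₁, y₁) of x² - 123y² = 1.
  Expand √123 as a continued fraction. a₀ = ⌊√123⌋ = 11; iterate m_{k+1} = d_k·a_k − m_k, d_{k+1} = (123 − m_{k+1}²)/d_k, a_{k+1} = ⌊(a₀ + m_{k+1})/d_{k+1}⌋ (starting m₀ = 0, d₀ = 1), with convergents p_k = a_k·p_{k-1} + p_{k-2}, q_k = a_k·q_{k-1} + q_{k-2} (p₋₁ = 1, q₋₁ = 0):
  k = 0: a₀ = 11; p₀/q₀ = 11/1; p₀² − 123·q₀² = 121 − 123 = -2.
  k = 1: m = 11, d = 2, a = ⌊(11 + 11)/2⌋ = 11; p/q = (11·11 + 1)/(11·1 + 0) = 122/11; p² − 123·q² = 14884 − 14883 = 1.
  The first convergent with p² − 123·q² = 1 gives the fundamental solution (x₁, y₁) = (122, 11).
Step 2: Apply the recurrence (x_{n+1}, y_{n+1}) = (x₁x_n + 123y₁y_n, x₁y_n + y₁x_n) repeatedly.
  From (x_1, y_1) = (122, 11): x_2 = 122·122 + 123·11·11 = 29767; y_2 = 122·11 + 11·122 = 2684.
  From (x_2, y_2) = (29767, 2684): x_3 = 122·29767 + 123·11·2684 = 7263026; y_3 = 122·2684 + 11·29767 = 654885.
  From (x_3, y_3) = (7263026, 654885): x_4 = 122·7263026 + 123·11·654885 = 1772148577; y_4 = 122·654885 + 11·7263026 = 159789256.
Step 3: Verify x_4² - 123·y_4² = 3140510578963124929 - 3140510578963124928 = 1 (should be 1). ✓

(x_1, y_1) = (122, 11); (x_4, y_4) = (1772148577, 159789256).


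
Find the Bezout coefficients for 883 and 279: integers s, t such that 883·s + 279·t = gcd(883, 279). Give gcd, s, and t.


Euclidean algorithm on (883, 279) — divide until remainder is 0:
  883 = 3 · 279 + 46
  279 = 6 · 46 + 3
  46 = 15 · 3 + 1
  3 = 3 · 1 + 0
gcd(883, 279) = 1.
Track Bezout coefficients alongside the remainders: start with r₀ = 883 = a·1 + b·0 (s = 1, t = 0) and r₁ = 279 = a·0 + b·1 (s = 0, t = 1); each new remainder r_{k+1} = r_{k-1} − q_k·r_k inherits s_{k+1} = s_{k-1} − q_k·s_k, t_{k+1} = t_{k-1} − q_k·t_k, so r_k = a·s_k + b·t_k at every step:
  q = 3: r = 46, s = 1 − 3·0 = 1, t = 0 − 3·1 = -3  (check: 883·1 + 279·(-3) = 46)
  q = 6: r = 3, s = 0 − 6·1 = -6, t = 1 − 6·(-3) = 19  (check: 883·(-6) + 279·19 = 3)
  q = 15: r = 1, s = 1 − 15·(-6) = 91, t = -3 − 15·19 = -288  (check: 883·91 + 279·(-288) = 1)
The row with r = 1 (the gcd) gives the Bezout coefficients s = 91, t = -288.
Result: 883 · (91) + 279 · (-288) = 1.

gcd(883, 279) = 1; s = 91, t = -288 (check: 883·91 + 279·(-288) = 1).


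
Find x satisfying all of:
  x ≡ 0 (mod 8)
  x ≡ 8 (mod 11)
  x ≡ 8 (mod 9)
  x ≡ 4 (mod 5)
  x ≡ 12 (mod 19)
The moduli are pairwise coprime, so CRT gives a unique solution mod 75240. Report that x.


Product of moduli M = 8 · 11 · 9 · 5 · 19 = 75240.
Merge one congruence at a time:
  Start: x ≡ 0 (mod 8).
  Combine with x ≡ 8 (mod 11); new modulus lcm = 88.
    Write x = 0 + 8·t and substitute into x ≡ 8 (mod 11): 8·t ≡ 8 − 0 = 8 (mod 11).
    The inverse of 8 mod 11 is 7 (since 8·7 = 56 = 5·11 + 1), so t ≡ 7·8 = 56 ≡ 1 (mod 11).
    Then x = 0 + 8·1 = 8, valid modulo lcm(8, 11) = 88: x ≡ 8 (mod 88).
  Combine with x ≡ 8 (mod 9); new modulus lcm = 792.
    Write x = 8 + 88·t and substitute into x ≡ 8 (mod 9): 88·t ≡ 8 − 8 = 0 (mod 9).
    Reduce coefficients mod 9: 7·t ≡ 0 (mod 9).
    The inverse of 7 mod 9 is 4 (since 7·4 = 28 = 3·9 + 1), so t ≡ 4·0 = 0 ≡ 0 (mod 9).
    Then x = 8 + 88·0 = 8, valid modulo lcm(88, 9) = 792: x ≡ 8 (mod 792).
  Combine with x ≡ 4 (mod 5); new modulus lcm = 3960.
    Write x = 8 + 792·t and substitute into x ≡ 4 (mod 5): 792·t ≡ 4 − 8 = -4 (mod 5).
    Reduce coefficients mod 5: 2·t ≡ 1 (mod 5).
    The inverse of 2 mod 5 is 3 (since 2·3 = 6 = 1·5 + 1), so t ≡ 3·1 = 3 ≡ 3 (mod 5).
    Then x = 8 + 792·3 = 2384, valid modulo lcm(792, 5) = 3960: x ≡ 2384 (mod 3960).
  Combine with x ≡ 12 (mod 19); new modulus lcm = 75240.
    Write x = 2384 + 3960·t and substitute into x ≡ 12 (mod 19): 3960·t ≡ 12 − 2384 = -2372 (mod 19).
    Reduce coefficients mod 19: 8·t ≡ 3 (mod 19).
    The inverse of 8 mod 19 is 12 (since 8·12 = 96 = 5·19 + 1), so t ≡ 12·3 = 36 ≡ 17 (mod 19).
    Then x = 2384 + 3960·17 = 69704, valid modulo lcm(3960, 19) = 75240: x ≡ 69704 (mod 75240).
Verify against each original: 69704 mod 8 = 0, 69704 mod 11 = 8, 69704 mod 9 = 8, 69704 mod 5 = 4, 69704 mod 19 = 12.

x ≡ 69704 (mod 75240).


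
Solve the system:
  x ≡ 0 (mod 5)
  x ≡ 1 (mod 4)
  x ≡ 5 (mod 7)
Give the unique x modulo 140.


Moduli 5, 4, 7 are pairwise coprime; by CRT there is a unique solution modulo M = 5 · 4 · 7 = 140.
Solve pairwise, accumulating the modulus:
  Start with x ≡ 0 (mod 5).
  Combine with x ≡ 1 (mod 4): since gcd(5, 4) = 1, we get a unique residue mod 20.
    Write x = 0 + 5·t and substitute into x ≡ 1 (mod 4): 5·t ≡ 1 − 0 = 1 (mod 4).
    Reduce coefficients mod 4: 1·t ≡ 1 (mod 4).
    So t ≡ 1 (mod 4).
    Then x = 0 + 5·1 = 5, valid modulo lcm(5, 4) = 20: x ≡ 5 (mod 20).
  Combine with x ≡ 5 (mod 7): since gcd(20, 7) = 1, we get a unique residue mod 140.
    Write x = 5 + 20·t and substitute into x ≡ 5 (mod 7): 20·t ≡ 5 − 5 = 0 (mod 7).
    Reduce coefficients mod 7: 6·t ≡ 0 (mod 7).
    The inverse of 6 mod 7 is 6 (since 6·6 = 36 = 5·7 + 1), so t ≡ 6·0 = 0 ≡ 0 (mod 7).
    Then x = 5 + 20·0 = 5, valid modulo lcm(20, 7) = 140: x ≡ 5 (mod 140).
Verify: 5 mod 5 = 0 ✓, 5 mod 4 = 1 ✓, 5 mod 7 = 5 ✓.

x ≡ 5 (mod 140).


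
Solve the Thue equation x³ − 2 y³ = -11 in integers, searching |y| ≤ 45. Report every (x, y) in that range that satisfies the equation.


The equation is x³ - 2y³ = -11. For fixed y, x³ = 2·y³ − 11, so a solution requires the RHS to be a perfect cube.
Strategy: iterate y from -45 to 45, compute RHS = 2·y³ − 11, and check whether it is a (positive or negative) perfect cube.
Check small values of y:
  y = 0: RHS = -11 is not a perfect cube.
  y = 1: RHS = -9 is not a perfect cube.
  y = -1: RHS = -13 is not a perfect cube.
  y = 2: RHS = 5 is not a perfect cube.
  y = -2: RHS = -27 = (-3)³ ⇒ x = -3 works.
  y = 3: RHS = 43 is not a perfect cube.
  y = -3: RHS = -65 is not a perfect cube.
Continuing the search up to |y| = 45 finds no further solutions beyond those listed.
Collected solutions: (-3, -2).

Solutions (with |y| ≤ 45): (-3, -2).


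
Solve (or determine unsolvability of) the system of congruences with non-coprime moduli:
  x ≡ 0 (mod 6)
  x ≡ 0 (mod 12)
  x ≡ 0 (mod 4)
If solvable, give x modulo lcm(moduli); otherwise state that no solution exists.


Moduli 6, 12, 4 are not pairwise coprime, so CRT works modulo lcm(m_i) when all pairwise compatibility conditions hold.
Pairwise compatibility: gcd(m_i, m_j) must divide a_i - a_j for every pair.
Merge one congruence at a time:
  Start: x ≡ 0 (mod 6).
  Combine with x ≡ 0 (mod 12): gcd(6, 12) = 6; 0 - 0 = 0, which IS divisible by 6, so compatible.
    Write x = 0 + 6·t and substitute into x ≡ 0 (mod 12): 6·t ≡ 0 − 0 = 0 (mod 12).
    Divide the congruence (and modulus) by g = 6: 1·t ≡ 0 (mod 2).
    So t ≡ 0 (mod 2).
    Then x = 0 + 6·0 = 0, valid modulo lcm(6, 12) = 12: x ≡ 0 (mod 12).
  Combine with x ≡ 0 (mod 4): gcd(12, 4) = 4; 0 - 0 = 0, which IS divisible by 4, so compatible.
    Write x = 0 + 12·t and substitute into x ≡ 0 (mod 4): 12·t ≡ 0 − 0 = 0 (mod 4).
    Divide the congruence (and modulus) by g = 4: 3·t ≡ 0 (mod 1).
    Modulo 1 every t works; take t = 0.
    Then x = 0 + 12·0 = 0, valid modulo lcm(12, 4) = 12: x ≡ 0 (mod 12).
Verify: 0 mod 6 = 0, 0 mod 12 = 0, 0 mod 4 = 0.

x ≡ 0 (mod 12).


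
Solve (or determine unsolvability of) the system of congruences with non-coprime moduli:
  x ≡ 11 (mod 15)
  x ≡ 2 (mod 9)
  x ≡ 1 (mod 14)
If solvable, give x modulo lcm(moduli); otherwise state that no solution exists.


Moduli 15, 9, 14 are not pairwise coprime, so CRT works modulo lcm(m_i) when all pairwise compatibility conditions hold.
Pairwise compatibility: gcd(m_i, m_j) must divide a_i - a_j for every pair.
Merge one congruence at a time:
  Start: x ≡ 11 (mod 15).
  Combine with x ≡ 2 (mod 9): gcd(15, 9) = 3; 2 - 11 = -9, which IS divisible by 3, so compatible.
    Write x = 11 + 15·t and substitute into x ≡ 2 (mod 9): 15·t ≡ 2 − 11 = -9 (mod 9).
    Divide the congruence (and modulus) by g = 3: 5·t ≡ -3 (mod 3).
    Reduce coefficients mod 3: 2·t ≡ 0 (mod 3).
    The inverse of 2 mod 3 is 2 (since 2·2 = 4 = 1·3 + 1), so t ≡ 2·0 = 0 ≡ 0 (mod 3).
    Then x = 11 + 15·0 = 11, valid modulo lcm(15, 9) = 45: x ≡ 11 (mod 45).
  Combine with x ≡ 1 (mod 14): gcd(45, 14) = 1; 1 - 11 = -10, which IS divisible by 1, so compatible.
    Write x = 11 + 45·t and substitute into x ≡ 1 (mod 14): 45·t ≡ 1 − 11 = -10 (mod 14).
    Reduce coefficients mod 14: 3·t ≡ 4 (mod 14).
    The inverse of 3 mod 14 is 5 (since 3·5 = 15 = 1·14 + 1), so t ≡ 5·4 = 20 ≡ 6 (mod 14).
    Then x = 11 + 45·6 = 281, valid modulo lcm(45, 14) = 630: x ≡ 281 (mod 630).
Verify: 281 mod 15 = 11, 281 mod 9 = 2, 281 mod 14 = 1.

x ≡ 281 (mod 630).


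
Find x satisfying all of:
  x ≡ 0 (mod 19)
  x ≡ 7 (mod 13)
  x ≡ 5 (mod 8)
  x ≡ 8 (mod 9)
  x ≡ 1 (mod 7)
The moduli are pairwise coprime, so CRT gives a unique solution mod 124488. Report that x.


Product of moduli M = 19 · 13 · 8 · 9 · 7 = 124488.
Merge one congruence at a time:
  Start: x ≡ 0 (mod 19).
  Combine with x ≡ 7 (mod 13); new modulus lcm = 247.
    Write x = 0 + 19·t and substitute into x ≡ 7 (mod 13): 19·t ≡ 7 − 0 = 7 (mod 13).
    Reduce coefficients mod 13: 6·t ≡ 7 (mod 13).
    The inverse of 6 mod 13 is 11 (since 6·11 = 66 = 5·13 + 1), so t ≡ 11·7 = 77 ≡ 12 (mod 13).
    Then x = 0 + 19·12 = 228, valid modulo lcm(19, 13) = 247: x ≡ 228 (mod 247).
  Combine with x ≡ 5 (mod 8); new modulus lcm = 1976.
    Write x = 228 + 247·t and substitute into x ≡ 5 (mod 8): 247·t ≡ 5 − 228 = -223 (mod 8).
    Reduce coefficients mod 8: 7·t ≡ 1 (mod 8).
    The inverse of 7 mod 8 is 7 (since 7·7 = 49 = 6·8 + 1), so t ≡ 7·1 = 7 ≡ 7 (mod 8).
    Then x = 228 + 247·7 = 1957, valid modulo lcm(247, 8) = 1976: x ≡ 1957 (mod 1976).
  Combine with x ≡ 8 (mod 9); new modulus lcm = 17784.
    Write x = 1957 + 1976·t and substitute into x ≡ 8 (mod 9): 1976·t ≡ 8 − 1957 = -1949 (mod 9).
    Reduce coefficients mod 9: 5·t ≡ 4 (mod 9).
    The inverse of 5 mod 9 is 2 (since 5·2 = 10 = 1·9 + 1), so t ≡ 2·4 = 8 ≡ 8 (mod 9).
    Then x = 1957 + 1976·8 = 17765, valid modulo lcm(1976, 9) = 17784: x ≡ 17765 (mod 17784).
  Combine with x ≡ 1 (mod 7); new modulus lcm = 124488.
    Write x = 17765 + 17784·t and substitute into x ≡ 1 (mod 7): 17784·t ≡ 1 − 17765 = -17764 (mod 7).
    Reduce coefficients mod 7: 4·t ≡ 2 (mod 7).
    The inverse of 4 mod 7 is 2 (since 4·2 = 8 = 1·7 + 1), so t ≡ 2·2 = 4 ≡ 4 (mod 7).
    Then x = 17765 + 17784·4 = 88901, valid modulo lcm(17784, 7) = 124488: x ≡ 88901 (mod 124488).
Verify against each original: 88901 mod 19 = 0, 88901 mod 13 = 7, 88901 mod 8 = 5, 88901 mod 9 = 8, 88901 mod 7 = 1.

x ≡ 88901 (mod 124488).


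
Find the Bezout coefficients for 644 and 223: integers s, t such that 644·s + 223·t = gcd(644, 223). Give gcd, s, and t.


Euclidean algorithm on (644, 223) — divide until remainder is 0:
  644 = 2 · 223 + 198
  223 = 1 · 198 + 25
  198 = 7 · 25 + 23
  25 = 1 · 23 + 2
  23 = 11 · 2 + 1
  2 = 2 · 1 + 0
gcd(644, 223) = 1.
Track Bezout coefficients alongside the remainders: start with r₀ = 644 = a·1 + b·0 (s = 1, t = 0) and r₁ = 223 = a·0 + b·1 (s = 0, t = 1); each new remainder r_{k+1} = r_{k-1} − q_k·r_k inherits s_{k+1} = s_{k-1} − q_k·s_k, t_{k+1} = t_{k-1} − q_k·t_k, so r_k = a·s_k + b·t_k at every step:
  q = 2: r = 198, s = 1 − 2·0 = 1, t = 0 − 2·1 = -2  (check: 644·1 + 223·(-2) = 198)
  q = 1: r = 25, s = 0 − 1·1 = -1, t = 1 − 1·(-2) = 3  (check: 644·(-1) + 223·3 = 25)
  q = 7: r = 23, s = 1 − 7·(-1) = 8, t = -2 − 7·3 = -23  (check: 644·8 + 223·(-23) = 23)
  q = 1: r = 2, s = -1 − 1·8 = -9, t = 3 − 1·(-23) = 26  (check: 644·(-9) + 223·26 = 2)
  q = 11: r = 1, s = 8 − 11·(-9) = 107, t = -23 − 11·26 = -309  (check: 644·107 + 223·(-309) = 1)
The row with r = 1 (the gcd) gives the Bezout coefficients s = 107, t = -309.
Result: 644 · (107) + 223 · (-309) = 1.

gcd(644, 223) = 1; s = 107, t = -309 (check: 644·107 + 223·(-309) = 1).


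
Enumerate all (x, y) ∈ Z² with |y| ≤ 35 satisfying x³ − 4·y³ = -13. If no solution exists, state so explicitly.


The equation is x³ - 4y³ = -13. For fixed y, x³ = 4·y³ − 13, so a solution requires the RHS to be a perfect cube.
Strategy: iterate y from -35 to 35, compute RHS = 4·y³ − 13, and check whether it is a (positive or negative) perfect cube.
Check small values of y:
  y = 0: RHS = -13 is not a perfect cube.
  y = 1: RHS = -9 is not a perfect cube.
  y = -1: RHS = -17 is not a perfect cube.
  y = 2: RHS = 19 is not a perfect cube.
  y = -2: RHS = -45 is not a perfect cube.
  y = 3: RHS = 95 is not a perfect cube.
  y = -3: RHS = -121 is not a perfect cube.
Continuing the search up to |y| = 35 finds no solutions either.
No (x, y) in the scanned range satisfies the equation.

No integer solutions with |y| ≤ 35.


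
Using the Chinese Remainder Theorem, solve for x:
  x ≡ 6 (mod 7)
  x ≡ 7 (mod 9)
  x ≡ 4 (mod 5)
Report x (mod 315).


Moduli 7, 9, 5 are pairwise coprime; by CRT there is a unique solution modulo M = 7 · 9 · 5 = 315.
Solve pairwise, accumulating the modulus:
  Start with x ≡ 6 (mod 7).
  Combine with x ≡ 7 (mod 9): since gcd(7, 9) = 1, we get a unique residue mod 63.
    Write x = 6 + 7·t and substitute into x ≡ 7 (mod 9): 7·t ≡ 7 − 6 = 1 (mod 9).
    The inverse of 7 mod 9 is 4 (since 7·4 = 28 = 3·9 + 1), so t ≡ 4·1 = 4 ≡ 4 (mod 9).
    Then x = 6 + 7·4 = 34, valid modulo lcm(7, 9) = 63: x ≡ 34 (mod 63).
  Combine with x ≡ 4 (mod 5): since gcd(63, 5) = 1, we get a unique residue mod 315.
    Write x = 34 + 63·t and substitute into x ≡ 4 (mod 5): 63·t ≡ 4 − 34 = -30 (mod 5).
    Reduce coefficients mod 5: 3·t ≡ 0 (mod 5).
    The inverse of 3 mod 5 is 2 (since 3·2 = 6 = 1·5 + 1), so t ≡ 2·0 = 0 ≡ 0 (mod 5).
    Then x = 34 + 63·0 = 34, valid modulo lcm(63, 5) = 315: x ≡ 34 (mod 315).
Verify: 34 mod 7 = 6 ✓, 34 mod 9 = 7 ✓, 34 mod 5 = 4 ✓.

x ≡ 34 (mod 315).


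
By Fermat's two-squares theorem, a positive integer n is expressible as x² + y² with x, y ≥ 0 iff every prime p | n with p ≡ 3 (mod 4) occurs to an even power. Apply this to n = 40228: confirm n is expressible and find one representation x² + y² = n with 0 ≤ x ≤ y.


Step 1: Factor n = 40228 = 2^2 · 89 · 113.
Step 2: Check the mod-4 condition on each prime factor: 2 = 2 (special); 89 ≡ 1 (mod 4), exponent 1; 113 ≡ 1 (mod 4), exponent 1.
All primes ≡ 3 (mod 4) appear to even exponent (or don't appear), so by the two-squares theorem n IS expressible as a sum of two squares.
Step 3: Build a representation. Group n = k² · m with k = 2 and m = 89 · 113 = 10057 (a product of primes ≡ 1 (mod 4)); a representation of m scales to one of n via (k·x)² + (k·y)² = k²(x² + y²). Each prime p ≡ 1 (mod 4) is itself a sum of two squares; find a² by testing p − a² for a perfect square:
  89: 89 − 1² = 88, 89 − 2² = 85, 89 − 3² = 80, 89 − 4² = 73, 89 − 5² = 64 = 8² ⇒ 89 = 5² + 8².
  113: 113 − 1² = 112, 113 − 2² = 109, 113 − 3² = 104, 113 − 4² = 97, 113 − 5² = 88, 113 − 6² = 77, 113 − 7² = 64 = 8² ⇒ 113 = 7² + 8².
  Combine using the Brahmagupta–Fibonacci identity (a² + b²)(c² + d²) = (ac − bd)² + (ad + bc)² = (ac + bd)² + (ad − bc)²:
  89 · 113 = 10057: from (5² + 8²)(7² + 8²), take (5·7 − 8·8, 5·8 + 8·7) = (35 − 64, 40 + 56) = (-29, 96); dropping signs (only squares matter) gives (29, 96); check 29² + 96² = 841 + 9216 = 10057 ✓.
  Scale by k = 2: (2·29, 2·96) = (58, 192).
Step 4: Order so x ≤ y and verify: 58² + 192² = 3364 + 36864 = 40228 = n. ✓

n = 40228 = 58² + 192² (one valid representation with x ≤ y).


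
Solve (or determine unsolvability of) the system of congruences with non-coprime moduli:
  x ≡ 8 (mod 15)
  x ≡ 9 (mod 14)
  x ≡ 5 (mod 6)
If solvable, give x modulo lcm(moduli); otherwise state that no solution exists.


Moduli 15, 14, 6 are not pairwise coprime, so CRT works modulo lcm(m_i) when all pairwise compatibility conditions hold.
Pairwise compatibility: gcd(m_i, m_j) must divide a_i - a_j for every pair.
Merge one congruence at a time:
  Start: x ≡ 8 (mod 15).
  Combine with x ≡ 9 (mod 14): gcd(15, 14) = 1; 9 - 8 = 1, which IS divisible by 1, so compatible.
    Write x = 8 + 15·t and substitute into x ≡ 9 (mod 14): 15·t ≡ 9 − 8 = 1 (mod 14).
    Reduce coefficients mod 14: 1·t ≡ 1 (mod 14).
    So t ≡ 1 (mod 14).
    Then x = 8 + 15·1 = 23, valid modulo lcm(15, 14) = 210: x ≡ 23 (mod 210).
  Combine with x ≡ 5 (mod 6): gcd(210, 6) = 6; 5 - 23 = -18, which IS divisible by 6, so compatible.
    Write x = 23 + 210·t and substitute into x ≡ 5 (mod 6): 210·t ≡ 5 − 23 = -18 (mod 6).
    Divide the congruence (and modulus) by g = 6: 35·t ≡ -3 (mod 1).
    Modulo 1 every t works; take t = 0.
    Then x = 23 + 210·0 = 23, valid modulo lcm(210, 6) = 210: x ≡ 23 (mod 210).
Verify: 23 mod 15 = 8, 23 mod 14 = 9, 23 mod 6 = 5.

x ≡ 23 (mod 210).


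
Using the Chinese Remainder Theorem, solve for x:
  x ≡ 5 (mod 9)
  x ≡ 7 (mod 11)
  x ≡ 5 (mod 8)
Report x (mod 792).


Moduli 9, 11, 8 are pairwise coprime; by CRT there is a unique solution modulo M = 9 · 11 · 8 = 792.
Solve pairwise, accumulating the modulus:
  Start with x ≡ 5 (mod 9).
  Combine with x ≡ 7 (mod 11): since gcd(9, 11) = 1, we get a unique residue mod 99.
    Write x = 5 + 9·t and substitute into x ≡ 7 (mod 11): 9·t ≡ 7 − 5 = 2 (mod 11).
    The inverse of 9 mod 11 is 5 (since 9·5 = 45 = 4·11 + 1), so t ≡ 5·2 = 10 ≡ 10 (mod 11).
    Then x = 5 + 9·10 = 95, valid modulo lcm(9, 11) = 99: x ≡ 95 (mod 99).
  Combine with x ≡ 5 (mod 8): since gcd(99, 8) = 1, we get a unique residue mod 792.
    Write x = 95 + 99·t and substitute into x ≡ 5 (mod 8): 99·t ≡ 5 − 95 = -90 (mod 8).
    Reduce coefficients mod 8: 3·t ≡ 6 (mod 8).
    The inverse of 3 mod 8 is 3 (since 3·3 = 9 = 1·8 + 1), so t ≡ 3·6 = 18 ≡ 2 (mod 8).
    Then x = 95 + 99·2 = 293, valid modulo lcm(99, 8) = 792: x ≡ 293 (mod 792).
Verify: 293 mod 9 = 5 ✓, 293 mod 11 = 7 ✓, 293 mod 8 = 5 ✓.

x ≡ 293 (mod 792).


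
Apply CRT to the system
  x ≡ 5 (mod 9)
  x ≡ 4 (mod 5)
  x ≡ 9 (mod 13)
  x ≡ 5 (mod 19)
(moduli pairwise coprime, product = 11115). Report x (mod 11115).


Product of moduli M = 9 · 5 · 13 · 19 = 11115.
Merge one congruence at a time:
  Start: x ≡ 5 (mod 9).
  Combine with x ≡ 4 (mod 5); new modulus lcm = 45.
    Write x = 5 + 9·t and substitute into x ≡ 4 (mod 5): 9·t ≡ 4 − 5 = -1 (mod 5).
    Reduce coefficients mod 5: 4·t ≡ 4 (mod 5).
    The inverse of 4 mod 5 is 4 (since 4·4 = 16 = 3·5 + 1), so t ≡ 4·4 = 16 ≡ 1 (mod 5).
    Then x = 5 + 9·1 = 14, valid modulo lcm(9, 5) = 45: x ≡ 14 (mod 45).
  Combine with x ≡ 9 (mod 13); new modulus lcm = 585.
    Write x = 14 + 45·t and substitute into x ≡ 9 (mod 13): 45·t ≡ 9 − 14 = -5 (mod 13).
    Reduce coefficients mod 13: 6·t ≡ 8 (mod 13).
    The inverse of 6 mod 13 is 11 (since 6·11 = 66 = 5·13 + 1), so t ≡ 11·8 = 88 ≡ 10 (mod 13).
    Then x = 14 + 45·10 = 464, valid modulo lcm(45, 13) = 585: x ≡ 464 (mod 585).
  Combine with x ≡ 5 (mod 19); new modulus lcm = 11115.
    Write x = 464 + 585·t and substitute into x ≡ 5 (mod 19): 585·t ≡ 5 − 464 = -459 (mod 19).
    Reduce coefficients mod 19: 15·t ≡ 16 (mod 19).
    The inverse of 15 mod 19 is 14 (since 15·14 = 210 = 11·19 + 1), so t ≡ 14·16 = 224 ≡ 15 (mod 19).
    Then x = 464 + 585·15 = 9239, valid modulo lcm(585, 19) = 11115: x ≡ 9239 (mod 11115).
Verify against each original: 9239 mod 9 = 5, 9239 mod 5 = 4, 9239 mod 13 = 9, 9239 mod 19 = 5.

x ≡ 9239 (mod 11115).


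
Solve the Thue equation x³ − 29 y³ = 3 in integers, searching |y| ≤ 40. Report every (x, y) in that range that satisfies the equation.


The equation is x³ - 29y³ = 3. For fixed y, x³ = 29·y³ + 3, so a solution requires the RHS to be a perfect cube.
Strategy: iterate y from -40 to 40, compute RHS = 29·y³ + 3, and check whether it is a (positive or negative) perfect cube.
Check small values of y:
  y = 0: RHS = 3 is not a perfect cube.
  y = 1: RHS = 32 is not a perfect cube.
  y = -1: RHS = -26 is not a perfect cube.
  y = 2: RHS = 235 is not a perfect cube.
  y = -2: RHS = -229 is not a perfect cube.
  y = 3: RHS = 786 is not a perfect cube.
  y = -3: RHS = -780 is not a perfect cube.
Continuing the search up to |y| = 40 finds no solutions either.
No (x, y) in the scanned range satisfies the equation.

No integer solutions with |y| ≤ 40.


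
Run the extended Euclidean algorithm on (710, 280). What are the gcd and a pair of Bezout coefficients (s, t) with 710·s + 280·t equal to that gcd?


Euclidean algorithm on (710, 280) — divide until remainder is 0:
  710 = 2 · 280 + 150
  280 = 1 · 150 + 130
  150 = 1 · 130 + 20
  130 = 6 · 20 + 10
  20 = 2 · 10 + 0
gcd(710, 280) = 10.
Track Bezout coefficients alongside the remainders: start with r₀ = 710 = a·1 + b·0 (s = 1, t = 0) and r₁ = 280 = a·0 + b·1 (s = 0, t = 1); each new remainder r_{k+1} = r_{k-1} − q_k·r_k inherits s_{k+1} = s_{k-1} − q_k·s_k, t_{k+1} = t_{k-1} − q_k·t_k, so r_k = a·s_k + b·t_k at every step:
  q = 2: r = 150, s = 1 − 2·0 = 1, t = 0 − 2·1 = -2  (check: 710·1 + 280·(-2) = 150)
  q = 1: r = 130, s = 0 − 1·1 = -1, t = 1 − 1·(-2) = 3  (check: 710·(-1) + 280·3 = 130)
  q = 1: r = 20, s = 1 − 1·(-1) = 2, t = -2 − 1·3 = -5  (check: 710·2 + 280·(-5) = 20)
  q = 6: r = 10, s = -1 − 6·2 = -13, t = 3 − 6·(-5) = 33  (check: 710·(-13) + 280·33 = 10)
The row with r = 10 (the gcd) gives the Bezout coefficients s = -13, t = 33.
Result: 710 · (-13) + 280 · (33) = 10.

gcd(710, 280) = 10; s = -13, t = 33 (check: 710·(-13) + 280·33 = 10).


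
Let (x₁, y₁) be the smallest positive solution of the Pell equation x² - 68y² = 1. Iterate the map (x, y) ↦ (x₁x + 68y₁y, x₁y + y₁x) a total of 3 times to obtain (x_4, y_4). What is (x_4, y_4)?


Step 1: Find the fundamental solution (x₁, y₁) of x² - 68y² = 1.
  Expand √68 as a continued fraction. a₀ = ⌊√68⌋ = 8; iterate m_{k+1} = d_k·a_k − m_k, d_{k+1} = (68 − m_{k+1}²)/d_k, a_{k+1} = ⌊(a₀ + m_{k+1})/d_{k+1}⌋ (starting m₀ = 0, d₀ = 1), with convergents p_k = a_k·p_{k-1} + p_{k-2}, q_k = a_k·q_{k-1} + q_{k-2} (p₋₁ = 1, q₋₁ = 0):
  k = 0: a₀ = 8; p₀/q₀ = 8/1; p₀² − 68·q₀² = 64 − 68 = -4.
  k = 1: m = 8, d = 4, a = ⌊(8 + 8)/4⌋ = 4; p/q = (4·8 + 1)/(4·1 + 0) = 33/4; p² − 68·q² = 1089 − 1088 = 1.
  The first convergent with p² − 68·q² = 1 gives the fundamental solution (x₁, y₁) = (33, 4).
Step 2: Apply the recurrence (x_{n+1}, y_{n+1}) = (x₁x_n + 68y₁y_n, x₁y_n + y₁x_n) repeatedly.
  From (x_1, y_1) = (33, 4): x_2 = 33·33 + 68·4·4 = 2177; y_2 = 33·4 + 4·33 = 264.
  From (x_2, y_2) = (2177, 264): x_3 = 33·2177 + 68·4·264 = 143649; y_3 = 33·264 + 4·2177 = 17420.
  From (x_3, y_3) = (143649, 17420): x_4 = 33·143649 + 68·4·17420 = 9478657; y_4 = 33·17420 + 4·143649 = 1149456.
Step 3: Verify x_4² - 68·y_4² = 89844938523649 - 89844938523648 = 1 (should be 1). ✓

(x_1, y_1) = (33, 4); (x_4, y_4) = (9478657, 1149456).


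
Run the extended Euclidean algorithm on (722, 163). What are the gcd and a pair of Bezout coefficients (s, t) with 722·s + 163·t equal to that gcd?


Euclidean algorithm on (722, 163) — divide until remainder is 0:
  722 = 4 · 163 + 70
  163 = 2 · 70 + 23
  70 = 3 · 23 + 1
  23 = 23 · 1 + 0
gcd(722, 163) = 1.
Track Bezout coefficients alongside the remainders: start with r₀ = 722 = a·1 + b·0 (s = 1, t = 0) and r₁ = 163 = a·0 + b·1 (s = 0, t = 1); each new remainder r_{k+1} = r_{k-1} − q_k·r_k inherits s_{k+1} = s_{k-1} − q_k·s_k, t_{k+1} = t_{k-1} − q_k·t_k, so r_k = a·s_k + b·t_k at every step:
  q = 4: r = 70, s = 1 − 4·0 = 1, t = 0 − 4·1 = -4  (check: 722·1 + 163·(-4) = 70)
  q = 2: r = 23, s = 0 − 2·1 = -2, t = 1 − 2·(-4) = 9  (check: 722·(-2) + 163·9 = 23)
  q = 3: r = 1, s = 1 − 3·(-2) = 7, t = -4 − 3·9 = -31  (check: 722·7 + 163·(-31) = 1)
The row with r = 1 (the gcd) gives the Bezout coefficients s = 7, t = -31.
Result: 722 · (7) + 163 · (-31) = 1.

gcd(722, 163) = 1; s = 7, t = -31 (check: 722·7 + 163·(-31) = 1).


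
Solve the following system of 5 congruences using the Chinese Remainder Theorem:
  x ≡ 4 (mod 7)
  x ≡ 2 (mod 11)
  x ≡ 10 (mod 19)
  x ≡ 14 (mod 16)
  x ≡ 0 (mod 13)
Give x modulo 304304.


Product of moduli M = 7 · 11 · 19 · 16 · 13 = 304304.
Merge one congruence at a time:
  Start: x ≡ 4 (mod 7).
  Combine with x ≡ 2 (mod 11); new modulus lcm = 77.
    Write x = 4 + 7·t and substitute into x ≡ 2 (mod 11): 7·t ≡ 2 − 4 = -2 (mod 11).
    Reduce coefficients mod 11: 7·t ≡ 9 (mod 11).
    The inverse of 7 mod 11 is 8 (since 7·8 = 56 = 5·11 + 1), so t ≡ 8·9 = 72 ≡ 6 (mod 11).
    Then x = 4 + 7·6 = 46, valid modulo lcm(7, 11) = 77: x ≡ 46 (mod 77).
  Combine with x ≡ 10 (mod 19); new modulus lcm = 1463.
    Write x = 46 + 77·t and substitute into x ≡ 10 (mod 19): 77·t ≡ 10 − 46 = -36 (mod 19).
    Reduce coefficients mod 19: 1·t ≡ 2 (mod 19).
    So t ≡ 2 (mod 19).
    Then x = 46 + 77·2 = 200, valid modulo lcm(77, 19) = 1463: x ≡ 200 (mod 1463).
  Combine with x ≡ 14 (mod 16); new modulus lcm = 23408.
    Write x = 200 + 1463·t and substitute into x ≡ 14 (mod 16): 1463·t ≡ 14 − 200 = -186 (mod 16).
    Reduce coefficients mod 16: 7·t ≡ 6 (mod 16).
    The inverse of 7 mod 16 is 7 (since 7·7 = 49 = 3·16 + 1), so t ≡ 7·6 = 42 ≡ 10 (mod 16).
    Then x = 200 + 1463·10 = 14830, valid modulo lcm(1463, 16) = 23408: x ≡ 14830 (mod 23408).
  Combine with x ≡ 0 (mod 13); new modulus lcm = 304304.
    Write x = 14830 + 23408·t and substitute into x ≡ 0 (mod 13): 23408·t ≡ 0 − 14830 = -14830 (mod 13).
    Reduce coefficients mod 13: 8·t ≡ 3 (mod 13).
    The inverse of 8 mod 13 is 5 (since 8·5 = 40 = 3·13 + 1), so t ≡ 5·3 = 15 ≡ 2 (mod 13).
    Then x = 14830 + 23408·2 = 61646, valid modulo lcm(23408, 13) = 304304: x ≡ 61646 (mod 304304).
Verify against each original: 61646 mod 7 = 4, 61646 mod 11 = 2, 61646 mod 19 = 10, 61646 mod 16 = 14, 61646 mod 13 = 0.

x ≡ 61646 (mod 304304).


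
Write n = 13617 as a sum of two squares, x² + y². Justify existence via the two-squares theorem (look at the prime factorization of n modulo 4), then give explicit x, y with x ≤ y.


Step 1: Factor n = 13617 = 3^2 · 17 · 89.
Step 2: Check the mod-4 condition on each prime factor: 3 ≡ 3 (mod 4), exponent 2 (must be even); 17 ≡ 1 (mod 4), exponent 1; 89 ≡ 1 (mod 4), exponent 1.
All primes ≡ 3 (mod 4) appear to even exponent (or don't appear), so by the two-squares theorem n IS expressible as a sum of two squares.
Step 3: Build a representation. Group n = k² · m with k = 3 and m = 17 · 89 = 1513 (a product of primes ≡ 1 (mod 4)); a representation of m scales to one of n via (k·x)² + (k·y)² = k²(x² + y²). Each prime p ≡ 1 (mod 4) is itself a sum of two squares; find a² by testing p − a² for a perfect square:
  17: 17 − 1² = 16 = 4² ⇒ 17 = 1² + 4².
  89: 89 − 1² = 88, 89 − 2² = 85, 89 − 3² = 80, 89 − 4² = 73, 89 − 5² = 64 = 8² ⇒ 89 = 5² + 8².
  Combine using the Brahmagupta–Fibonacci identity (a² + b²)(c² + d²) = (ac − bd)² + (ad + bc)² = (ac + bd)² + (ad − bc)²:
  17 · 89 = 1513: from (1² + 4²)(5² + 8²), take (1·5 − 4·8, 1·8 + 4·5) = (5 − 32, 8 + 20) = (-27, 28); dropping signs (only squares matter) gives (27, 28); check 27² + 28² = 729 + 784 = 1513 ✓.
  Scale by k = 3: (3·27, 3·28) = (81, 84).
Step 4: Order so x ≤ y and verify: 81² + 84² = 6561 + 7056 = 13617 = n. ✓

n = 13617 = 81² + 84² (one valid representation with x ≤ y).


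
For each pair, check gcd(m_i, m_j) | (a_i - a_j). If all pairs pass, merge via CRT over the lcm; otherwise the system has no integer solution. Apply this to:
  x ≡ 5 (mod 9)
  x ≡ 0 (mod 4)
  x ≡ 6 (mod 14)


Moduli 9, 4, 14 are not pairwise coprime, so CRT works modulo lcm(m_i) when all pairwise compatibility conditions hold.
Pairwise compatibility: gcd(m_i, m_j) must divide a_i - a_j for every pair.
Merge one congruence at a time:
  Start: x ≡ 5 (mod 9).
  Combine with x ≡ 0 (mod 4): gcd(9, 4) = 1; 0 - 5 = -5, which IS divisible by 1, so compatible.
    Write x = 5 + 9·t and substitute into x ≡ 0 (mod 4): 9·t ≡ 0 − 5 = -5 (mod 4).
    Reduce coefficients mod 4: 1·t ≡ 3 (mod 4).
    So t ≡ 3 (mod 4).
    Then x = 5 + 9·3 = 32, valid modulo lcm(9, 4) = 36: x ≡ 32 (mod 36).
  Combine with x ≡ 6 (mod 14): gcd(36, 14) = 2; 6 - 32 = -26, which IS divisible by 2, so compatible.
    Write x = 32 + 36·t and substitute into x ≡ 6 (mod 14): 36·t ≡ 6 − 32 = -26 (mod 14).
    Divide the congruence (and modulus) by g = 2: 18·t ≡ -13 (mod 7).
    Reduce coefficients mod 7: 4·t ≡ 1 (mod 7).
    The inverse of 4 mod 7 is 2 (since 4·2 = 8 = 1·7 + 1), so t ≡ 2·1 = 2 ≡ 2 (mod 7).
    Then x = 32 + 36·2 = 104, valid modulo lcm(36, 14) = 252: x ≡ 104 (mod 252).
Verify: 104 mod 9 = 5, 104 mod 4 = 0, 104 mod 14 = 6.

x ≡ 104 (mod 252).


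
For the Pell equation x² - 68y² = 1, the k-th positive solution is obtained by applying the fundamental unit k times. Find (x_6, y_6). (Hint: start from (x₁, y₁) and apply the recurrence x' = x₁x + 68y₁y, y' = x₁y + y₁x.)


Step 1: Find the fundamental solution (x₁, y₁) of x² - 68y² = 1.
  Expand √68 as a continued fraction. a₀ = ⌊√68⌋ = 8; iterate m_{k+1} = d_k·a_k − m_k, d_{k+1} = (68 − m_{k+1}²)/d_k, a_{k+1} = ⌊(a₀ + m_{k+1})/d_{k+1}⌋ (starting m₀ = 0, d₀ = 1), with convergents p_k = a_k·p_{k-1} + p_{k-2}, q_k = a_k·q_{k-1} + q_{k-2} (p₋₁ = 1, q₋₁ = 0):
  k = 0: a₀ = 8; p₀/q₀ = 8/1; p₀² − 68·q₀² = 64 − 68 = -4.
  k = 1: m = 8, d = 4, a = ⌊(8 + 8)/4⌋ = 4; p/q = (4·8 + 1)/(4·1 + 0) = 33/4; p² − 68·q² = 1089 − 1088 = 1.
  The first convergent with p² − 68·q² = 1 gives the fundamental solution (x₁, y₁) = (33, 4).
Step 2: Apply the recurrence (x_{n+1}, y_{n+1}) = (x₁x_n + 68y₁y_n, x₁y_n + y₁x_n) repeatedly.
  From (x_1, y_1) = (33, 4): x_2 = 33·33 + 68·4·4 = 2177; y_2 = 33·4 + 4·33 = 264.
  From (x_2, y_2) = (2177, 264): x_3 = 33·2177 + 68·4·264 = 143649; y_3 = 33·264 + 4·2177 = 17420.
  From (x_3, y_3) = (143649, 17420): x_4 = 33·143649 + 68·4·17420 = 9478657; y_4 = 33·17420 + 4·143649 = 1149456.
  From (x_4, y_4) = (9478657, 1149456): x_5 = 33·9478657 + 68·4·1149456 = 625447713; y_5 = 33·1149456 + 4·9478657 = 75846676.
  From (x_5, y_5) = (625447713, 75846676): x_6 = 33·625447713 + 68·4·75846676 = 41270070401; y_6 = 33·75846676 + 4·625447713 = 5004731160.
Step 3: Verify x_6² - 68·y_6² = 1703218710903496300801 - 1703218710903496300800 = 1 (should be 1). ✓

(x_1, y_1) = (33, 4); (x_6, y_6) = (41270070401, 5004731160).


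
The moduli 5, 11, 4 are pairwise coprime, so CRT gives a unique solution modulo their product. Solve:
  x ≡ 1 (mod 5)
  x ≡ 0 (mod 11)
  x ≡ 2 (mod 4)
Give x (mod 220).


Moduli 5, 11, 4 are pairwise coprime; by CRT there is a unique solution modulo M = 5 · 11 · 4 = 220.
Solve pairwise, accumulating the modulus:
  Start with x ≡ 1 (mod 5).
  Combine with x ≡ 0 (mod 11): since gcd(5, 11) = 1, we get a unique residue mod 55.
    Write x = 1 + 5·t and substitute into x ≡ 0 (mod 11): 5·t ≡ 0 − 1 = -1 (mod 11).
    Reduce coefficients mod 11: 5·t ≡ 10 (mod 11).
    The inverse of 5 mod 11 is 9 (since 5·9 = 45 = 4·11 + 1), so t ≡ 9·10 = 90 ≡ 2 (mod 11).
    Then x = 1 + 5·2 = 11, valid modulo lcm(5, 11) = 55: x ≡ 11 (mod 55).
  Combine with x ≡ 2 (mod 4): since gcd(55, 4) = 1, we get a unique residue mod 220.
    Write x = 11 + 55·t and substitute into x ≡ 2 (mod 4): 55·t ≡ 2 − 11 = -9 (mod 4).
    Reduce coefficients mod 4: 3·t ≡ 3 (mod 4).
    The inverse of 3 mod 4 is 3 (since 3·3 = 9 = 2·4 + 1), so t ≡ 3·3 = 9 ≡ 1 (mod 4).
    Then x = 11 + 55·1 = 66, valid modulo lcm(55, 4) = 220: x ≡ 66 (mod 220).
Verify: 66 mod 5 = 1 ✓, 66 mod 11 = 0 ✓, 66 mod 4 = 2 ✓.

x ≡ 66 (mod 220).
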